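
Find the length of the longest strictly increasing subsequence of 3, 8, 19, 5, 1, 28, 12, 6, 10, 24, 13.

5

Scanning left to right, the best length ending at each element is: 3→1, 8→2, 19→3, 5→2, 1→1, 28→4, 12→3, 6→3, 10→4, 24→5, 13→5.
So the longest increasing subsequence has length 5, e.g. 3, 5, 6, 10, 24.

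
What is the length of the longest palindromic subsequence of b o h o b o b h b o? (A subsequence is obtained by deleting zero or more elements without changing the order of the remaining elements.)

7

One longest palindromic subsequence is ohbobho (positions 2,3,5,6,7,8,10); it reads the same forward and backward, and the interval DP gives dp[1][10] = 7.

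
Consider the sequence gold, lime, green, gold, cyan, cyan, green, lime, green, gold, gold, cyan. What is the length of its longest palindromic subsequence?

One longest palindromic subsequence is gold lime green cyan cyan green lime gold (positions 1,2,3,5,6,7,8,11); it reads the same forward and backward, and the interval DP gives dp[1][12] = 8.

8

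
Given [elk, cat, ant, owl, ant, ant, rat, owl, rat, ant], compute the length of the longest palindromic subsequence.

Using dp[i][j] = 2 + dp[i+1][j−1] if the ends match, else max(dp[i+1][j], dp[i][j−1]):
dp[1][10] = 6. A witness is ant owl ant ant owl ant at positions 3,4,5,6,8,10.

6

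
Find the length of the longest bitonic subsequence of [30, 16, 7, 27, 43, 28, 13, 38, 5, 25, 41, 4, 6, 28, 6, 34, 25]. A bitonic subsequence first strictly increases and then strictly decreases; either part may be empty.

One longest bitonic subsequence is 16, 27, 43, 28, 13, 5, 4 (positions 2,4,5,6,7,9,12): it rises to 43 then falls. Length 7 is optimal.

7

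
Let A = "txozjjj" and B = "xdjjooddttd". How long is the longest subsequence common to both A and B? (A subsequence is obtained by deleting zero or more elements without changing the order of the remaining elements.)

3

A longest common subsequence is xjj (length 3); the LCS DP confirms no longer common subsequence exists.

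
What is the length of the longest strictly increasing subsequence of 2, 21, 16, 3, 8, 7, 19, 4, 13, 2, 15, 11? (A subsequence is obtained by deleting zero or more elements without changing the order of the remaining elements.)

One longest increasing subsequence is 2, 3, 8, 13, 15 (positions 1,4,5,9,11), of length 5; no longer one exists.

5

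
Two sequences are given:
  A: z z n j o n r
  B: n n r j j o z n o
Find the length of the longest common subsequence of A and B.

A longest common subsequence is njon (length 4); the LCS DP confirms no longer common subsequence exists.

4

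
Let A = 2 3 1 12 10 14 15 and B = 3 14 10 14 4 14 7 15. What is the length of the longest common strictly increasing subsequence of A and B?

For each value that appears in both, track the longest common increasing run ending there.
The best achievable length is 4; one witness is 3, 10, 14, 15 (A-positions 2,5,6,7, B-positions 1,3,4,8).

4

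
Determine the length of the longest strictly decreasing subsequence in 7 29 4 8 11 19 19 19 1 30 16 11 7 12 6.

Scanning left to right, the best length ending at each element is: 7→1, 29→1, 4→2, 8→2, 11→2, 19→2, 19→2, 19→2, 1→3, 30→1, 16→3, 11→4, 7→5, 12→4, 6→6.
So the longest decreasing subsequence has length 6, e.g. 29, 19, 16, 11, 7, 6.

6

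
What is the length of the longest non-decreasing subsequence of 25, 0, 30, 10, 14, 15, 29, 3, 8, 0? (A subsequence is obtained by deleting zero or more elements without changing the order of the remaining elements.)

5

Scanning left to right, the best length ending at each element is: 25→1, 0→1, 30→2, 10→2, 14→3, 15→4, 29→5, 3→2, 8→3, 0→2.
So the longest non-decreasing subsequence has length 5, e.g. 0, 10, 14, 15, 29.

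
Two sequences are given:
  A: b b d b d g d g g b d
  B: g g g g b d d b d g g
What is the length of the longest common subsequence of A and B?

Backtracking the LCS table gives one alignment: b (A1,B5) → d (A3,B7) → b (A4,B8) → d (A7,B9) → g (A8,B10) → g (A9,B11).
So the longest common subsequence has length 6.

6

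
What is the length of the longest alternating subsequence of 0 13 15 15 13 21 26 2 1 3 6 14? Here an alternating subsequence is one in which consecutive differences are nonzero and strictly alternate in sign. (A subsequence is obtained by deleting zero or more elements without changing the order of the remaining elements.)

6

Track the best alternating length ending on an up-step vs a down-step at each position: up/down = 1/1, 2/1, 2/1, 2/1, 2/3, 4/1, 4/1, 2/5, 2/5, 6/5, 6/5, 6/5.
The maximum over both is 6; one such subsequence is 0, 15, 13, 21, 2, 3.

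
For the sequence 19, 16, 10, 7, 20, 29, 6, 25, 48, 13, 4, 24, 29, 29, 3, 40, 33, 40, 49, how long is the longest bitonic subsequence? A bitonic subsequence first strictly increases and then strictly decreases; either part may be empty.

7

One longest bitonic subsequence is 19, 16, 10, 7, 6, 4, 3 (positions 1,2,3,4,7,11,15): it rises to 19 then falls. Length 7 is optimal.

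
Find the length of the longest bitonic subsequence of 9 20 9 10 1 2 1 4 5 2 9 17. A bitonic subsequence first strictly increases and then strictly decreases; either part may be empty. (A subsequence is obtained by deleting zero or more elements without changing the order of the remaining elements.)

Let inc[i] be the LIS ending at i and dec[i] the longest strictly decreasing subsequence starting at i. inc = [1, 2, 1, 2, 1, 2, 1, 3, 4, 2, 5, 6], dec = [3, 4, 3, 3, 1, 2, 1, 2, 2, 1, 1, 1].
max_i inc[i]+dec[i]−1 = 6, with one witness 1, 2, 4, 5, 9, 17.

6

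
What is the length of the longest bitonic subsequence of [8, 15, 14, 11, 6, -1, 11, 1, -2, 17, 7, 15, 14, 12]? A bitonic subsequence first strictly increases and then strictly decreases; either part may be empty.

7

Let inc[i] be the LIS ending at i and dec[i] the longest strictly decreasing subsequence starting at i. inc = [1, 2, 2, 2, 1, 1, 2, 2, 1, 3, 3, 4, 4, 4], dec = [4, 6, 5, 4, 3, 2, 3, 2, 1, 4, 1, 3, 2, 1].
max_i inc[i]+dec[i]−1 = 7, with one witness 8, 15, 14, 11, 6, 1, -2.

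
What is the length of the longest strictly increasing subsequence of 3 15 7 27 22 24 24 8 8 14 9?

Scanning left to right, the best length ending at each element is: 3→1, 15→2, 7→2, 27→3, 22→3, 24→4, 24→4, 8→3, 8→3, 14→4, 9→4.
So the longest increasing subsequence has length 4, e.g. 3, 15, 22, 24.

4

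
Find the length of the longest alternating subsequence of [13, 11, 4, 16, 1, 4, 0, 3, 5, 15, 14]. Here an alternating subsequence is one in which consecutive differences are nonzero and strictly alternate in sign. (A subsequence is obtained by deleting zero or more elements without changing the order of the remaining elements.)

A longest alternating subsequence is 13, 11, 16, 1, 4, 0, 15, 14 (positions 1,2,4,5,6,7,10,11); its 7 consecutive differences strictly alternate in sign, and length 8 is optimal.

8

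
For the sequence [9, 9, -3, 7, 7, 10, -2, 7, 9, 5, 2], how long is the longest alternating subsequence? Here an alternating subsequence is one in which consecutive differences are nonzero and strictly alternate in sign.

6

Track the best alternating length ending on an up-step vs a down-step at each position: up/down = 1/1, 1/1, 1/2, 3/2, 3/2, 3/1, 3/4, 5/4, 5/4, 5/6, 5/6.
The maximum over both is 6; one such subsequence is 9, -3, 7, -2, 7, 5.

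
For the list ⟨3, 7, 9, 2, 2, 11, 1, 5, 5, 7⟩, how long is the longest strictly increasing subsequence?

4

One longest increasing subsequence is 3, 7, 9, 11 (positions 1,2,3,6), of length 4; no longer one exists.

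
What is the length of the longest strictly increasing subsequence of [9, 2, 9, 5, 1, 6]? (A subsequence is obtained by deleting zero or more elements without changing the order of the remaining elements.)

Let dp[i] be the longest increasing subsequence ending at position i. Then dp = [1, 1, 2, 2, 1, 3].
The maximum is 3; one witness is 2, 5, 6 at positions 2,4,6.

3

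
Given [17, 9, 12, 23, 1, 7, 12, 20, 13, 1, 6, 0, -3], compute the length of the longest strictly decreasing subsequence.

6

Scanning left to right, the best length ending at each element is: 17→1, 9→2, 12→2, 23→1, 1→3, 7→3, 12→2, 20→2, 13→3, 1→4, 6→4, 0→5, -3→6.
So the longest decreasing subsequence has length 6, e.g. 17, 9, 7, 1, 0, -3.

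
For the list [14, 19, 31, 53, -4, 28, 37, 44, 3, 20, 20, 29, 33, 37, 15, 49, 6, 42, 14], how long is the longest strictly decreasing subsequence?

Scanning left to right, the best length ending at each element is: 14→1, 19→1, 31→1, 53→1, -4→2, 28→2, 37→2, 44→2, 3→3, 20→3, 20→3, 29→3, 33→3, 37→3, 15→4, 49→2, 6→5, 42→3, 14→5.
So the longest decreasing subsequence has length 5, e.g. 31, 28, 20, 15, 6.

5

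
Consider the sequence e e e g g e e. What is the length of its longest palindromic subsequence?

One longest palindromic subsequence is eeggee (positions 1,2,4,5,6,7); it reads the same forward and backward, and the interval DP gives dp[1][7] = 6.

6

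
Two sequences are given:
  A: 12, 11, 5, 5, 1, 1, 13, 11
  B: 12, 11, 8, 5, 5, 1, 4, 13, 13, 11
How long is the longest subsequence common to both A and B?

7

A longest common subsequence is 12, 11, 5, 5, 1, 13, 11 (length 7); the LCS DP confirms no longer common subsequence exists.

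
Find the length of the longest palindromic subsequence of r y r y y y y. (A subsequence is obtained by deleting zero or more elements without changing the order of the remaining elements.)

5

Using dp[i][j] = 2 + dp[i+1][j−1] if the ends match, else max(dp[i+1][j], dp[i][j−1]):
dp[1][7] = 5. A witness is yyyyy at positions 2,4,5,6,7.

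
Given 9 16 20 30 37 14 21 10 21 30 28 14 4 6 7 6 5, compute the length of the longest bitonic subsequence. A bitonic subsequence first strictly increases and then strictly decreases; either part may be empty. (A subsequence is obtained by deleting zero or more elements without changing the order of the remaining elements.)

One longest bitonic subsequence is 9, 16, 20, 30, 37, 30, 28, 14, 7, 6, 5 (positions 1,2,3,4,5,10,11,12,15,16,17): it rises to 37 then falls. Length 11 is optimal.

11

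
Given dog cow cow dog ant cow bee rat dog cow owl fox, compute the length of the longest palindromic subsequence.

5

One longest palindromic subsequence is cow dog rat dog cow (positions 3,4,8,9,10); it reads the same forward and backward, and the interval DP gives dp[1][12] = 5.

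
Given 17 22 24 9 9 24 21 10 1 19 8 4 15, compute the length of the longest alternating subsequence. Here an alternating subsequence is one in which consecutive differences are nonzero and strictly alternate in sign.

8

Track the best alternating length ending on an up-step vs a down-step at each position: up/down = 1/1, 2/1, 2/1, 1/3, 1/3, 4/1, 4/5, 4/5, 1/5, 6/5, 6/7, 6/7, 8/7.
The maximum over both is 8; one such subsequence is 17, 22, 9, 24, 10, 19, 8, 15.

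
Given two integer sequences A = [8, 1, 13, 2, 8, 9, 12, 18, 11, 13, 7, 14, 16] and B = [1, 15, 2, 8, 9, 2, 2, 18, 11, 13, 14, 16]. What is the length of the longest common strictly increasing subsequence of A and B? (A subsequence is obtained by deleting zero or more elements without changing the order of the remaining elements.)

For each value that appears in both, track the longest common increasing run ending there.
The best achievable length is 8; one witness is 1, 2, 8, 9, 11, 13, 14, 16 (A-positions 2,4,5,6,9,10,12,13, B-positions 1,3,4,5,9,10,11,12).

8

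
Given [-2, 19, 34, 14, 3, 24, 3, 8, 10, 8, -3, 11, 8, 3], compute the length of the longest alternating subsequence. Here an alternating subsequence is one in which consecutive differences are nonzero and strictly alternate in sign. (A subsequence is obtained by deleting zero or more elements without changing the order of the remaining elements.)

9

A longest alternating subsequence is -2, 19, 14, 24, 3, 10, 8, 11, 8 (positions 1,2,4,6,7,9,10,12,13); its 8 consecutive differences strictly alternate in sign, and length 9 is optimal.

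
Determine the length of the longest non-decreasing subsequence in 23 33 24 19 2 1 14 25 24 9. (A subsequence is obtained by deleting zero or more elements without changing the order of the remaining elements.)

Let dp[i] be the longest non-decreasing subsequence ending at position i. Then dp = [1, 2, 2, 1, 1, 1, 2, 3, 3, 2].
The maximum is 3; one witness is 23, 24, 25 at positions 1,3,8.

3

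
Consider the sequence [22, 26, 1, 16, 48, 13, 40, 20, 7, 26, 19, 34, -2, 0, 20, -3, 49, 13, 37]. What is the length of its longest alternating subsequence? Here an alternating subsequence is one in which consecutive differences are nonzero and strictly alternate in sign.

Track the best alternating length ending on an up-step vs a down-step at each position: up/down = 1/1, 2/1, 1/3, 4/3, 4/1, 4/5, 6/5, 6/7, 4/7, 8/7, 8/9, 10/7, 1/11, 12/11, 12/11, 1/13, 14/1, 14/15, 16/15.
The maximum over both is 16; one such subsequence is 22, 26, 1, 16, 13, 40, 20, 26, 19, 34, -2, 0, -3, 49, 13, 37.

16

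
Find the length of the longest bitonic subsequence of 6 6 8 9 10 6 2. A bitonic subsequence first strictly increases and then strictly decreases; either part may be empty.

Let inc[i] be the LIS ending at i and dec[i] the longest strictly decreasing subsequence starting at i. inc = [1, 1, 2, 3, 4, 1, 1], dec = [2, 2, 3, 3, 3, 2, 1].
max_i inc[i]+dec[i]−1 = 6, with one witness 6, 8, 9, 10, 6, 2.

6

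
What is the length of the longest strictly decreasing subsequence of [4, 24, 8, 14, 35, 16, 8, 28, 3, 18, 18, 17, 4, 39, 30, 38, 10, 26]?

Scanning left to right, the best length ending at each element is: 4→1, 24→1, 8→2, 14→2, 35→1, 16→2, 8→3, 28→2, 3→4, 18→3, 18→3, 17→4, 4→5, 39→1, 30→2, 38→2, 10→5, 26→3.
So the longest decreasing subsequence has length 5, e.g. 35, 28, 18, 17, 4.

5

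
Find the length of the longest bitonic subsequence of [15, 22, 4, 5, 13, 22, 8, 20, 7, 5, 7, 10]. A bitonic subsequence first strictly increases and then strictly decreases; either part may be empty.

7

Let inc[i] be the LIS ending at i and dec[i] the longest strictly decreasing subsequence starting at i. inc = [1, 2, 1, 2, 3, 4, 3, 4, 3, 2, 3, 4], dec = [5, 5, 1, 1, 4, 4, 3, 3, 2, 1, 1, 1].
max_i inc[i]+dec[i]−1 = 7, with one witness 4, 5, 13, 22, 20, 7, 5.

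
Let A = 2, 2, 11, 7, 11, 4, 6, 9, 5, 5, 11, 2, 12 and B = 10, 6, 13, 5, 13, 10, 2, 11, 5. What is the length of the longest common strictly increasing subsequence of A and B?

A longest common strictly increasing subsequence is 2, 11 (length 2); it appears in order in both A and B, and no longer such subsequence exists.

2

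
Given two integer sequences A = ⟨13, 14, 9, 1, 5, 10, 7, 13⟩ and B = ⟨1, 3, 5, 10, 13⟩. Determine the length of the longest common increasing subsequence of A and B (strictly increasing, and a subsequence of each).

4

For each value that appears in both, track the longest common increasing run ending there.
The best achievable length is 4; one witness is 1, 5, 10, 13 (A-positions 4,5,6,8, B-positions 1,3,4,5).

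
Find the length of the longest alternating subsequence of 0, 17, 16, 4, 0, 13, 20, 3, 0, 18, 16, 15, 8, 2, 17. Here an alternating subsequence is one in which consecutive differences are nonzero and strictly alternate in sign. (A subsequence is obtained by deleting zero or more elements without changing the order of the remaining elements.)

8

A longest alternating subsequence is 0, 17, 4, 13, 3, 18, 16, 17 (positions 1,2,4,6,8,10,11,15); its 7 consecutive differences strictly alternate in sign, and length 8 is optimal.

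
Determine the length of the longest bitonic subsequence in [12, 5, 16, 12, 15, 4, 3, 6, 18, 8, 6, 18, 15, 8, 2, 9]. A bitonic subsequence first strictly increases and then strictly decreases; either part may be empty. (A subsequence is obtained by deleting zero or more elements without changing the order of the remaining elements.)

7

Let inc[i] be the LIS ending at i and dec[i] the longest strictly decreasing subsequence starting at i. inc = [1, 1, 2, 2, 3, 1, 1, 2, 4, 3, 2, 4, 4, 3, 1, 4], dec = [5, 4, 5, 4, 4, 3, 2, 2, 4, 3, 2, 4, 3, 2, 1, 1].
max_i inc[i]+dec[i]−1 = 7, with one witness 5, 12, 15, 18, 15, 8, 2.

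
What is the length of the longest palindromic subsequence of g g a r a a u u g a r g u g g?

10

Using dp[i][j] = 2 + dp[i+1][j−1] if the ends match, else max(dp[i+1][j], dp[i][j−1]):
dp[1][15] = 10. A witness is ggrauuargg at positions 1,2,4,5,7,8,10,11,14,15.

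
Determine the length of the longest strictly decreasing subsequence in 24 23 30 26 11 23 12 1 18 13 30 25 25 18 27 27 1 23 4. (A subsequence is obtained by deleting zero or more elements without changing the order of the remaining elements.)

6

One longest decreasing subsequence is 30, 26, 23, 18, 13, 1 (positions 3,4,6,9,10,17), of length 6; no longer one exists.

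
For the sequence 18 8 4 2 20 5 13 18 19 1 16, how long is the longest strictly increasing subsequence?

5

One longest increasing subsequence is 4, 5, 13, 18, 19 (positions 3,6,7,8,9), of length 5; no longer one exists.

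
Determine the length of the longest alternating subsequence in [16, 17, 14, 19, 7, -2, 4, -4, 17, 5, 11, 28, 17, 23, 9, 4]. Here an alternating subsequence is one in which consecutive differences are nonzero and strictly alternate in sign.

A longest alternating subsequence is 16, 17, 14, 19, -2, 4, -4, 17, 5, 28, 17, 23, 9 (positions 1,2,3,4,6,7,8,9,10,12,13,14,15); its 12 consecutive differences strictly alternate in sign, and length 13 is optimal.

13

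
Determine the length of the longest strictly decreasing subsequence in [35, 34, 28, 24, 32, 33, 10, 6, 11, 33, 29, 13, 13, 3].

7

Scanning left to right, the best length ending at each element is: 35→1, 34→2, 28→3, 24→4, 32→3, 33→3, 10→5, 6→6, 11→5, 33→3, 29→4, 13→5, 13→5, 3→7.
So the longest decreasing subsequence has length 7, e.g. 35, 34, 28, 24, 10, 6, 3.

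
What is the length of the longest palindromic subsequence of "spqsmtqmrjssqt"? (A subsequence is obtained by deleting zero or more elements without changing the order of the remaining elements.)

One longest palindromic subsequence is qsmqmsq (positions 3,4,5,7,8,12,13); it reads the same forward and backward, and the interval DP gives dp[1][14] = 7.

7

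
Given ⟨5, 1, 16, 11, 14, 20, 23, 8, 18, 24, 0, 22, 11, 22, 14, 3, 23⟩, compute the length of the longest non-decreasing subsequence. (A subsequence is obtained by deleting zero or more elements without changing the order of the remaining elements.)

7

Let dp[i] be the longest non-decreasing subsequence ending at position i. Then dp = [1, 1, 2, 2, 3, 4, 5, 2, 4, 6, 1, 5, 3, 6, 4, 2, 7].
The maximum is 7; one witness is 5, 11, 14, 20, 22, 22, 23 at positions 1,4,5,6,12,14,17.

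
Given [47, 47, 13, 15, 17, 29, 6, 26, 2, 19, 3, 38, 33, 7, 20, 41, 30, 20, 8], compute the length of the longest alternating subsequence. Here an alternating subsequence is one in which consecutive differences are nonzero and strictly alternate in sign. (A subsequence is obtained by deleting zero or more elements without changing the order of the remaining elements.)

12

Track the best alternating length ending on an up-step vs a down-step at each position: up/down = 1/1, 1/1, 1/2, 3/2, 3/2, 3/2, 1/4, 5/4, 1/6, 7/6, 7/8, 9/2, 9/10, 9/10, 11/10, 11/2, 11/12, 11/12, 11/12.
The maximum over both is 12; one such subsequence is 47, 13, 15, 6, 26, 2, 19, 3, 38, 33, 41, 30.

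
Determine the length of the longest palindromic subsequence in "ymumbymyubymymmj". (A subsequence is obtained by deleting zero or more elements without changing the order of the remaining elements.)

11

One longest palindromic subsequence is mmymybymymm (positions 2,4,6,7,8,10,11,12,13,14,15); it reads the same forward and backward, and the interval DP gives dp[1][16] = 11.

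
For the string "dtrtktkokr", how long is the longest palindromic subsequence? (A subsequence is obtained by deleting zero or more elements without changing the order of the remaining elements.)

5

One longest palindromic subsequence is rkokr (positions 3,5,8,9,10); it reads the same forward and backward, and the interval DP gives dp[1][10] = 5.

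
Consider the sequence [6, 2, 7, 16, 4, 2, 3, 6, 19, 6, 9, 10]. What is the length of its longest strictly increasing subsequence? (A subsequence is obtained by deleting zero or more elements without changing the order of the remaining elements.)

Let dp[i] be the longest increasing subsequence ending at position i. Then dp = [1, 1, 2, 3, 2, 1, 2, 3, 4, 3, 4, 5].
The maximum is 5; one witness is 2, 4, 6, 9, 10 at positions 2,5,8,11,12.

5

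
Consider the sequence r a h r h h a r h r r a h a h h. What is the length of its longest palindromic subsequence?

One longest palindromic subsequence is hhharrrahhh (positions 3,5,6,7,8,10,11,12,13,15,16); it reads the same forward and backward, and the interval DP gives dp[1][16] = 11.

11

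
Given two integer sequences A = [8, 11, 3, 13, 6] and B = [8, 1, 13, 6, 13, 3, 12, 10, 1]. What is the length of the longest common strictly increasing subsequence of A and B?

A longest common strictly increasing subsequence is 8, 13 (length 2); it appears in order in both A and B, and no longer such subsequence exists.

2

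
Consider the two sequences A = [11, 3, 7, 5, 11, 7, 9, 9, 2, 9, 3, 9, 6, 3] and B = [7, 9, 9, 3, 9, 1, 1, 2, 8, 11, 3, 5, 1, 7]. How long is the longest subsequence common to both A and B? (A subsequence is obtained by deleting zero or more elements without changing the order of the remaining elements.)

6

A longest common subsequence is 7, 9, 9, 3, 9, 3 (length 6); the LCS DP confirms no longer common subsequence exists.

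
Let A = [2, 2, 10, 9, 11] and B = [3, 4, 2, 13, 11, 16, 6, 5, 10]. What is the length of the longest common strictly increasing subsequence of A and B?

2

A longest common strictly increasing subsequence is 2, 11 (length 2); it appears in order in both A and B, and no longer such subsequence exists.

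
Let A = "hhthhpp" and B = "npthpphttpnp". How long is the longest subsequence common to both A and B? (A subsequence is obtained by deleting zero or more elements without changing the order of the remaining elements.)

5

A longest common subsequence is hhtpp (length 5); the LCS DP confirms no longer common subsequence exists.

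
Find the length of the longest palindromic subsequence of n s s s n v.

5

One longest palindromic subsequence is nsssn (positions 1,2,3,4,5); it reads the same forward and backward, and the interval DP gives dp[1][6] = 5.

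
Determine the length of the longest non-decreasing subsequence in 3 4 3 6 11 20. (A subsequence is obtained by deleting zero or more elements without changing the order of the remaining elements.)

5

Let dp[i] be the longest non-decreasing subsequence ending at position i. Then dp = [1, 2, 2, 3, 4, 5].
The maximum is 5; one witness is 3, 4, 6, 11, 20 at positions 1,2,4,5,6.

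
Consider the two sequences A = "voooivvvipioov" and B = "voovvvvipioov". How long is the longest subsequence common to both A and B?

12

Backtracking the LCS table gives one alignment: v (A1,B1) → o (A2,B2) → o (A3,B3) → v (A6,B5) → v (A7,B6) → v (A8,B7) → i (A9,B8) → p (A10,B9) → i (A11,B10) → o (A12,B11) → o (A13,B12) → v (A14,B13).
So the longest common subsequence has length 12.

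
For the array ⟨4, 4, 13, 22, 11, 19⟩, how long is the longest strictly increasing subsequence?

3

One longest increasing subsequence is 4, 13, 22 (positions 1,3,4), of length 3; no longer one exists.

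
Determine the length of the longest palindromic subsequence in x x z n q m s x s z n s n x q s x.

One longest palindromic subsequence is xsxnsnxsx (positions 1,7,8,11,12,13,14,16,17); it reads the same forward and backward, and the interval DP gives dp[1][17] = 9.

9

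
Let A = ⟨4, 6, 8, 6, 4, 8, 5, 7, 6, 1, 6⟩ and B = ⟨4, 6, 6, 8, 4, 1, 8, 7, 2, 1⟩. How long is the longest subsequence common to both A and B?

Backtracking the LCS table gives one alignment: 4 (A1,B1) → 6 (A2,B3) → 8 (A3,B4) → 4 (A5,B5) → 8 (A6,B7) → 7 (A8,B8) → 1 (A10,B10).
So the longest common subsequence has length 7.

7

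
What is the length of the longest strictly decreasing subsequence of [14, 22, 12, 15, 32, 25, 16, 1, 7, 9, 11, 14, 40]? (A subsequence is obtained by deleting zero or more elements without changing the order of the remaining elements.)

Let dp[i] be the longest decreasing subsequence ending at position i. Then dp = [1, 1, 2, 2, 1, 2, 3, 4, 4, 4, 4, 4, 1].
The maximum is 4; one witness is 32, 25, 16, 1 at positions 5,6,7,8.

4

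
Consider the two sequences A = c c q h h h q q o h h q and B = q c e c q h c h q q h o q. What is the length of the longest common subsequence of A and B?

Backtracking the LCS table gives one alignment: c (A1,B2) → c (A2,B4) → q (A3,B5) → h (A4,B6) → h (A6,B8) → q (A7,B9) → q (A8,B10) → o (A9,B12) → q (A12,B13).
So the longest common subsequence has length 9.

9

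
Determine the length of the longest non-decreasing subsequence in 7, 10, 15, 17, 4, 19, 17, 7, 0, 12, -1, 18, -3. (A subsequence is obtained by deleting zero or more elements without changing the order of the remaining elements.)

Let dp[i] be the longest non-decreasing subsequence ending at position i. Then dp = [1, 2, 3, 4, 1, 5, 5, 2, 1, 3, 1, 6, 1].
The maximum is 6; one witness is 7, 10, 15, 17, 17, 18 at positions 1,2,3,4,7,12.

6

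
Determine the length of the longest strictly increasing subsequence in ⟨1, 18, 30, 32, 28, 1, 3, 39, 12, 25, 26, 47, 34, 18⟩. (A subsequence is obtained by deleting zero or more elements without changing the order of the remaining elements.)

Let dp[i] be the longest increasing subsequence ending at position i. Then dp = [1, 2, 3, 4, 3, 1, 2, 5, 3, 4, 5, 6, 6, 4].
The maximum is 6; one witness is 1, 18, 30, 32, 39, 47 at positions 1,2,3,4,8,12.

6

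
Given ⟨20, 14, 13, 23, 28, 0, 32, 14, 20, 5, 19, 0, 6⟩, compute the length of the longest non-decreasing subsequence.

4

Let dp[i] be the longest non-decreasing subsequence ending at position i. Then dp = [1, 1, 1, 2, 3, 1, 4, 2, 3, 2, 3, 2, 3].
The maximum is 4; one witness is 20, 23, 28, 32 at positions 1,4,5,7.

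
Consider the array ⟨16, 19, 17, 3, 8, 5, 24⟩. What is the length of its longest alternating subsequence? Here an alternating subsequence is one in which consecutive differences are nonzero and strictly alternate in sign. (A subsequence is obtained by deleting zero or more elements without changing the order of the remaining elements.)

Track the best alternating length ending on an up-step vs a down-step at each position: up/down = 1/1, 2/1, 2/3, 1/3, 4/3, 4/5, 6/1.
The maximum over both is 6; one such subsequence is 16, 19, 3, 8, 5, 24.

6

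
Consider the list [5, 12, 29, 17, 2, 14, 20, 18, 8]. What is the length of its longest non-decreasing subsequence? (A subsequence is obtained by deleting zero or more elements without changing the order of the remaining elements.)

4

Let dp[i] be the longest non-decreasing subsequence ending at position i. Then dp = [1, 2, 3, 3, 1, 3, 4, 4, 2].
The maximum is 4; one witness is 5, 12, 17, 20 at positions 1,2,4,7.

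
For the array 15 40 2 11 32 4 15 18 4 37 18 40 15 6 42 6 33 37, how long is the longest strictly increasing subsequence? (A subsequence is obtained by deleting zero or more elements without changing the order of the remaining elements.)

Scanning left to right, the best length ending at each element is: 15→1, 40→2, 2→1, 11→2, 32→3, 4→2, 15→3, 18→4, 4→2, 37→5, 18→4, 40→6, 15→3, 6→3, 42→7, 6→3, 33→5, 37→6.
So the longest increasing subsequence has length 7, e.g. 2, 11, 15, 18, 37, 40, 42.

7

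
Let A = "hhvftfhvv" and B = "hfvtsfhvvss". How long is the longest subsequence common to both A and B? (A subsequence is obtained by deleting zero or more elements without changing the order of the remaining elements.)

7

A longest common subsequence is hvtfhvv (length 7); the LCS DP confirms no longer common subsequence exists.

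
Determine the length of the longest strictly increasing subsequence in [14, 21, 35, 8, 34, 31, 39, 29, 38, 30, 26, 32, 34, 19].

6

One longest increasing subsequence is 14, 21, 29, 30, 32, 34 (positions 1,2,8,10,12,13), of length 6; no longer one exists.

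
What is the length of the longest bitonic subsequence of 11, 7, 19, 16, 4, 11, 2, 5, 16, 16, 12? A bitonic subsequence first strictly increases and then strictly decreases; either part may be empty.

One longest bitonic subsequence is 11, 19, 16, 11, 5 (positions 1,3,4,6,8): it rises to 19 then falls. Length 5 is optimal.

5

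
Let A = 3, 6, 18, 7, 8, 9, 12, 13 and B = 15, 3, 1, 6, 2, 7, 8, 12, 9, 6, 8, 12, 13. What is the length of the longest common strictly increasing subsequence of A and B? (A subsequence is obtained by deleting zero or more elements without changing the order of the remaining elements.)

7

For each value that appears in both, track the longest common increasing run ending there.
The best achievable length is 7; one witness is 3, 6, 7, 8, 9, 12, 13 (A-positions 1,2,4,5,6,7,8, B-positions 2,4,6,7,9,12,13).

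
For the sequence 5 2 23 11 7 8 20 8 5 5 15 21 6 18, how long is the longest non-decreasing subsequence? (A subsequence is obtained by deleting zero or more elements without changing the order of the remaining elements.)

6

One longest non-decreasing subsequence is 5, 7, 8, 8, 15, 21 (positions 1,5,6,8,11,12), of length 6; no longer one exists.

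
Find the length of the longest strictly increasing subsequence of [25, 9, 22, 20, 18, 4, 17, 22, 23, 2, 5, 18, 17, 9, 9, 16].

4

Let dp[i] be the longest increasing subsequence ending at position i. Then dp = [1, 1, 2, 2, 2, 1, 2, 3, 4, 1, 2, 3, 3, 3, 3, 4].
The maximum is 4; one witness is 9, 20, 22, 23 at positions 2,4,8,9.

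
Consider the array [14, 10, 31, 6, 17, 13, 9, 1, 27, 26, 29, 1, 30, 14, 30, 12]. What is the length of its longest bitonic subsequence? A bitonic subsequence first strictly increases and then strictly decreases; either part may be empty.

7

One longest bitonic subsequence is 14, 17, 27, 29, 30, 14, 12 (positions 1,5,9,11,13,14,16): it rises to 30 then falls. Length 7 is optimal.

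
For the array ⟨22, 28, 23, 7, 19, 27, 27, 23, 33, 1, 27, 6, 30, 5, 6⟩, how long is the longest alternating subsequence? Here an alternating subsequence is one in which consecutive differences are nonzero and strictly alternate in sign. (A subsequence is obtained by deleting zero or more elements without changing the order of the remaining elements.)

A longest alternating subsequence is 22, 28, 23, 27, 23, 33, 1, 27, 6, 30, 5, 6 (positions 1,2,3,6,8,9,10,11,12,13,14,15); its 11 consecutive differences strictly alternate in sign, and length 12 is optimal.

12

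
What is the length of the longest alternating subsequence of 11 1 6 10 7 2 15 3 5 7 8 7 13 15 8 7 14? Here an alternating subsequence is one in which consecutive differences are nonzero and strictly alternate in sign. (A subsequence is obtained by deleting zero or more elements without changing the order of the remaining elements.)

11

Track the best alternating length ending on an up-step vs a down-step at each position: up/down = 1/1, 1/2, 3/2, 3/2, 3/4, 3/4, 5/1, 5/6, 7/6, 7/6, 7/6, 7/8, 9/6, 9/1, 9/10, 7/10, 11/10.
The maximum over both is 11; one such subsequence is 11, 1, 10, 7, 15, 3, 8, 7, 13, 8, 14.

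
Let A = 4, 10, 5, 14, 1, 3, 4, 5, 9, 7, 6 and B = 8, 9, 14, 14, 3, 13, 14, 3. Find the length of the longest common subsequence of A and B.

A longest common subsequence is 14, 3 (length 2); the LCS DP confirms no longer common subsequence exists.

2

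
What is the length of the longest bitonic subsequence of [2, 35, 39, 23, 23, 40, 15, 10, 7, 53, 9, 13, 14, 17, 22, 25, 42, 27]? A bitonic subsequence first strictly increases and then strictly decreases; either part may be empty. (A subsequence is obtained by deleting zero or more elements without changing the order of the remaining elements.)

10

Let inc[i] be the LIS ending at i and dec[i] the longest strictly decreasing subsequence starting at i. inc = [1, 2, 3, 2, 2, 4, 2, 2, 2, 5, 3, 4, 5, 6, 7, 8, 9, 9], dec = [1, 5, 5, 4, 4, 4, 3, 2, 1, 3, 1, 1, 1, 1, 1, 1, 2, 1].
max_i inc[i]+dec[i]−1 = 10, with one witness 2, 7, 9, 13, 14, 17, 22, 25, 42, 27.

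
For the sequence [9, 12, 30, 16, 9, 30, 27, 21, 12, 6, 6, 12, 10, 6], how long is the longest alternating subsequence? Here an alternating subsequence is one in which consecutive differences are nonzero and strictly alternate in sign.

7

A longest alternating subsequence is 9, 30, 16, 30, 6, 12, 10 (positions 1,3,4,6,10,12,13); its 6 consecutive differences strictly alternate in sign, and length 7 is optimal.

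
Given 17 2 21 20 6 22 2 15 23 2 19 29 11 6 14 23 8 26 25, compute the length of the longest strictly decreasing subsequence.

5

Let dp[i] be the longest decreasing subsequence ending at position i. Then dp = [1, 2, 1, 2, 3, 1, 4, 3, 1, 4, 3, 1, 4, 5, 4, 2, 5, 2, 3].
The maximum is 5; one witness is 21, 20, 15, 11, 6 at positions 3,4,8,13,14.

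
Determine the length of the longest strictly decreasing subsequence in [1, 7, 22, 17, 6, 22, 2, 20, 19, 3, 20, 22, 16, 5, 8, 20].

Scanning left to right, the best length ending at each element is: 1→1, 7→1, 22→1, 17→2, 6→3, 22→1, 2→4, 20→2, 19→3, 3→4, 20→2, 22→1, 16→4, 5→5, 8→5, 20→2.
So the longest decreasing subsequence has length 5, e.g. 22, 20, 19, 16, 5.

5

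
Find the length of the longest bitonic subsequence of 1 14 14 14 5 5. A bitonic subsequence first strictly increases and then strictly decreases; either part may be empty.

Let inc[i] be the LIS ending at i and dec[i] the longest strictly decreasing subsequence starting at i. inc = [1, 2, 2, 2, 2, 2], dec = [1, 2, 2, 2, 1, 1].
max_i inc[i]+dec[i]−1 = 3, with one witness 1, 14, 5.

3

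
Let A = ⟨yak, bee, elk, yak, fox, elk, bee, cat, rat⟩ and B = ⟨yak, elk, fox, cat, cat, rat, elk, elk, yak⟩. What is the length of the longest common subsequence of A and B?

5

A longest common subsequence is yak, elk, fox, cat, rat (length 5); the LCS DP confirms no longer common subsequence exists.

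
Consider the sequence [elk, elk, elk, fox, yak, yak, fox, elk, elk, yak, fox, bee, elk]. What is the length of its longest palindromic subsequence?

One longest palindromic subsequence is elk elk elk fox yak yak fox elk elk elk (positions 1,2,3,4,5,6,7,8,9,13); it reads the same forward and backward, and the interval DP gives dp[1][13] = 10.

10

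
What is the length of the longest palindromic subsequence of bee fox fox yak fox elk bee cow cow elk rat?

5

One longest palindromic subsequence is bee fox yak fox bee (positions 1,3,4,5,7); it reads the same forward and backward, and the interval DP gives dp[1][11] = 5.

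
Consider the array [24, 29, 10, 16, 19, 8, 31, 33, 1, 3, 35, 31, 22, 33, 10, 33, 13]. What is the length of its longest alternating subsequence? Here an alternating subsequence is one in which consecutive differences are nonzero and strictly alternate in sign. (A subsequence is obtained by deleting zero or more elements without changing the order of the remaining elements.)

13

A longest alternating subsequence is 24, 29, 10, 16, 8, 31, 1, 35, 31, 33, 10, 33, 13 (positions 1,2,3,4,6,7,9,11,12,14,15,16,17); its 12 consecutive differences strictly alternate in sign, and length 13 is optimal.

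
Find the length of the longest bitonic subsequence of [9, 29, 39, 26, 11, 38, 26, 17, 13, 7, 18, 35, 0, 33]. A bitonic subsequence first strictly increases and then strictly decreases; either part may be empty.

Let inc[i] be the LIS ending at i and dec[i] the longest strictly decreasing subsequence starting at i. inc = [1, 2, 3, 2, 2, 3, 3, 3, 3, 1, 4, 5, 1, 5], dec = [3, 6, 7, 5, 3, 6, 5, 4, 3, 2, 2, 2, 1, 1].
max_i inc[i]+dec[i]−1 = 9, with one witness 9, 29, 39, 38, 26, 17, 13, 7, 0.

9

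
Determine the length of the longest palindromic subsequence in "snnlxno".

3

One longest palindromic subsequence is nxn (positions 3,5,6); it reads the same forward and backward, and the interval DP gives dp[1][7] = 3.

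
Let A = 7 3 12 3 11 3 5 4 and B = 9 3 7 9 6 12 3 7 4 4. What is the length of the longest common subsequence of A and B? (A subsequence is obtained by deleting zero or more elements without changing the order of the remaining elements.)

Backtracking the LCS table gives one alignment: 7 (A1,B3) → 12 (A3,B6) → 3 (A4,B7) → 4 (A8,B10).
So the longest common subsequence has length 4.

4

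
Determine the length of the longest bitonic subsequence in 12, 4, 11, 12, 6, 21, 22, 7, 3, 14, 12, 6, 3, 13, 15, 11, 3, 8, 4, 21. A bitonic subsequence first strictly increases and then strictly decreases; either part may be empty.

Let inc[i] be the LIS ending at i and dec[i] the longest strictly decreasing subsequence starting at i. inc = [1, 1, 2, 3, 2, 4, 5, 3, 1, 4, 4, 2, 1, 5, 6, 4, 1, 4, 2, 7], dec = [5, 2, 4, 4, 2, 6, 6, 3, 1, 5, 4, 2, 1, 4, 4, 3, 1, 2, 1, 1].
max_i inc[i]+dec[i]−1 = 10, with one witness 4, 11, 12, 21, 22, 14, 13, 11, 8, 4.

10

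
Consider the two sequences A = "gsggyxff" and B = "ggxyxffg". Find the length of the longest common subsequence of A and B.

6

A longest common subsequence is ggyxff (length 6); the LCS DP confirms no longer common subsequence exists.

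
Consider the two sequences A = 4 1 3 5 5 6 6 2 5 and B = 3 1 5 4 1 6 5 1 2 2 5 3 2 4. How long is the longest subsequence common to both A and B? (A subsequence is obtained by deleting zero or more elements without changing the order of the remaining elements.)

A longest common subsequence is 4, 1, 5, 5, 2 (length 5); the LCS DP confirms no longer common subsequence exists.

5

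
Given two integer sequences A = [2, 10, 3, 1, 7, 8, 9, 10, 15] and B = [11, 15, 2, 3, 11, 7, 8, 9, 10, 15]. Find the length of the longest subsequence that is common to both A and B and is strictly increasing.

7

A longest common strictly increasing subsequence is 2, 3, 7, 8, 9, 10, 15 (length 7); it appears in order in both A and B, and no longer such subsequence exists.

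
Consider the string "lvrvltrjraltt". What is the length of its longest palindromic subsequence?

One longest palindromic subsequence is trjrt (positions 6,7,8,9,13); it reads the same forward and backward, and the interval DP gives dp[1][13] = 5.

5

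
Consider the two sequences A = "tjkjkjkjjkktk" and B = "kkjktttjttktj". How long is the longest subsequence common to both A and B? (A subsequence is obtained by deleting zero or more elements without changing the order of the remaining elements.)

7

A longest common subsequence is kkjkjkt (length 7); the LCS DP confirms no longer common subsequence exists.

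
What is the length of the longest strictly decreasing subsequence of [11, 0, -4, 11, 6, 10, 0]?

3

Let dp[i] be the longest decreasing subsequence ending at position i. Then dp = [1, 2, 3, 1, 2, 2, 3].
The maximum is 3; one witness is 11, 0, -4 at positions 1,2,3.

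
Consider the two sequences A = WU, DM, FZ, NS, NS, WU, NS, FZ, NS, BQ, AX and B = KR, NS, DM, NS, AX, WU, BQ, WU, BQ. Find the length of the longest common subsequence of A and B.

4

Backtracking the LCS table gives one alignment: DM (A2,B3) → NS (A4,B4) → WU (A6,B8) → BQ (A10,B9).
So the longest common subsequence has length 4.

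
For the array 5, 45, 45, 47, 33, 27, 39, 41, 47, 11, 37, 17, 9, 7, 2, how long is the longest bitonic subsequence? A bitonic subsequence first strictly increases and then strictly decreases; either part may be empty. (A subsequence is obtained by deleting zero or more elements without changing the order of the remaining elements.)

10

One longest bitonic subsequence is 5, 33, 39, 41, 47, 37, 17, 9, 7, 2 (positions 1,5,7,8,9,11,12,13,14,15): it rises to 47 then falls. Length 10 is optimal.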